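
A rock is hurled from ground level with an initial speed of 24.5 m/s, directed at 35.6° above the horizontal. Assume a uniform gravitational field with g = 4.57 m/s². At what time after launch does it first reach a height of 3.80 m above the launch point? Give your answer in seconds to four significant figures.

Horizontal component vₓ = 24.50 cos 35.6° = 19.92 m/s; vertical v_y0 = 24.50 sin 35.6° = 14.26 m/s.
Height y(t) = 14.26 t − 2.285 t² = 3.80 gives 2.285 t² − 14.26 t + 3.80 = 0.
Quadratic formula: t = (14.26 ± √168.67) / 4.57 = (14.26 ± 12.99) / 4.57 → t = 0.2789 s or 5.963 s.
The first (ascending) time is 0.2789 s.

0.2789 s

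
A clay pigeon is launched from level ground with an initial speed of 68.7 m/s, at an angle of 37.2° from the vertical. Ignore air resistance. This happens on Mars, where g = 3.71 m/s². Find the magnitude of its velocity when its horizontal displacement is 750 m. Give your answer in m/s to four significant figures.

Horizontal component vₓ = 68.70 sin 37.2° = 41.54 m/s; vertical v_y0 = 68.70 cos 37.2° = 54.72 m/s.
x = vₓ t ⇒ t = 750/41.54 = 18.06 s.
Vertical velocity there: v_y = v_y0 − g t = 54.72 − 3.71 × 18.06 = −12.27 m/s.
Speed: √(vₓ² + v_y²) = √(41.54² + 12.27²) = 43.31 m/s.

43.31 m/s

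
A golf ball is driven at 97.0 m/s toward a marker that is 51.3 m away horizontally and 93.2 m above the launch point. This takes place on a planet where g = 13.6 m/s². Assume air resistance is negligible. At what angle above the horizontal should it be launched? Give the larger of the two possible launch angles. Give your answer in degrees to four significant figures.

87.71°

Trajectory: y = x tanθ − g x² (1 + tan²θ)/(2v₀²). With x = 51.3, y = 93.2, v₀ = 97.0, g = 13.6:
1.902 tan²θ − 51.3 tanθ + (95.10) = 0.
tanθ = [51.3 ± √(51.3² − 4 × 1.902 × (95.10))] / (2 × 1.902) = (51.3 ± 43.68) / 3.804, giving tanθ = 2.003 or 24.97.
θ = 63.46° or 87.71°; the larger is 87.71°.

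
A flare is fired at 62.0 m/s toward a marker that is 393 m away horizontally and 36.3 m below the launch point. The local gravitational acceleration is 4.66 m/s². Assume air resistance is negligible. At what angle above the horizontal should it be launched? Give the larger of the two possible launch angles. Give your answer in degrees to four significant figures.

76.12°

Trajectory: y = x tanθ − g x² (1 + tan²θ)/(2v₀²). With x = 393, y = −36.3, v₀ = 62.0, g = 4.66:
93.62 tan²θ − 393 tanθ + (57.32) = 0.
tanθ = [393 ± √(393² − 4 × 93.62 × (57.32))] / (2 × 93.62) = (393 ± 364.7) / 187.2, giving tanθ = 0.1513 or 4.047.
θ = 8.604° or 76.12°; the larger is 76.12°.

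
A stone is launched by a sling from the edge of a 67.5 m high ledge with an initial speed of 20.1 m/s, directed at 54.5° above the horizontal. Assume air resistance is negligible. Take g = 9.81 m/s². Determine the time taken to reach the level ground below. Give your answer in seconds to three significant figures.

Components: vₓ = 20.10 cos 54.5° = 11.67 m/s, v_y0 = 20.10 sin 54.5° = 16.36 m/s.
The projectile lands when y = 67.5 + (16.36) t − ½·9.81·t² = 0. Positive root: t = (16.36 + √(16.36² + 2·9.81·67.5)) / 9.81 = (16.36 + 39.90) / 9.81 = 5.735 s.

5.74 s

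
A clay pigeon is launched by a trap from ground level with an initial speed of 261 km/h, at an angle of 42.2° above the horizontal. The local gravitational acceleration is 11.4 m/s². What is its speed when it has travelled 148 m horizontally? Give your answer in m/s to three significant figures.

Convert: 261 km/h = 261/3.6 = 72.50 m/s.
Horizontal component vₓ = 72.50 cos 42.2° = 53.71 m/s; vertical v_y0 = 72.50 sin 42.2° = 48.70 m/s.
At x = 148 m, t = x/vₓ = 148/53.71 = 2.756 s.
Vertical velocity there: v_y = v_y0 − g t = 48.70 − 11.4 × 2.756 = 17.29 m/s.
Speed: √(vₓ² + v_y²) = √(53.71² + 17.29²) = 56.42 m/s.

56.4 m/s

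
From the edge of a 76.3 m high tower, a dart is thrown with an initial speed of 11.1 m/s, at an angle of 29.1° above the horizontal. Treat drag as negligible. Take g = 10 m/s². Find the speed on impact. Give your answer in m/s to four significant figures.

40.61 m/s

Resolve: vₓ = 11.10 cos 29.1° = 9.699 m/s and v_y0 = 11.10 sin 29.1° = 5.398 m/s.
Vertical motion (up positive, ground at y = 0): 5.000 t² − (5.398) t − 76.3 = 0, so t = (5.398 + √(5.398² + 2·10.0·76.3)) / 10.0 = (5.398 + 39.44) / 10.0 = 4.483 s.
Vertical velocity at impact: v_y = v_y0 − g t = 5.398 − 10.0 × 4.483 = −39.44 m/s.
Speed: |v| = √(vₓ² + v_y²) = √(9.699² + 39.44²) = 40.61 m/s.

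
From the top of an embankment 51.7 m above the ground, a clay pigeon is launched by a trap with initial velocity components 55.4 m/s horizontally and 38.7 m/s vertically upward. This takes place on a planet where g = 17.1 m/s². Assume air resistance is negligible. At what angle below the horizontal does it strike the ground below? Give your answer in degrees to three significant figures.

With up positive and y = 0 at the ground: y(t) = 51.7 + (38.70) t − 8.550 t². Setting y = 0 and taking the positive root: t = [38.70 + √(38.70² + 2·17.1·51.7)] / 17.1 = (38.70 + 57.15) / 17.1 = 5.605 s.
At impact: v_y = v_y0 − g t = −57.15 m/s; vₓ = 55.40 m/s.
Angle below horizontal: arctan(|v_y|/vₓ) = arctan(57.15/55.40) = 45.89°.

45.9°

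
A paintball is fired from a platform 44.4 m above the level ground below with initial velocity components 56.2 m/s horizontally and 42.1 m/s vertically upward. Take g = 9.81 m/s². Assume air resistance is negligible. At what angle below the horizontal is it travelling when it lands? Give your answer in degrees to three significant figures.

Vertical motion (up positive, ground at y = 0): 4.905 t² − (42.10) t − 44.4 = 0, so t = (42.10 + √(42.10² + 2·9.81·44.4)) / 9.81 = (42.10 + 51.42) / 9.81 = 9.533 s.
At impact: v_y = v_y0 − g t = −51.42 m/s; vₓ = 56.20 m/s.
Angle below horizontal: arctan(|v_y|/vₓ) = arctan(51.42/56.20) = 42.45°.

42.5°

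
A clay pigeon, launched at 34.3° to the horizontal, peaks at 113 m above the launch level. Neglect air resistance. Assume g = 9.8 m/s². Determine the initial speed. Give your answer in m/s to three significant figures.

83.5 m/s

At the peak v_y = 0, so v_y0 = √(2gH) = √(2 × 9.80 × 113) = 47.06 m/s.
v_y0 = v₀ sin θ ⇒ v₀ = 47.06 / sin 34.3° = 83.51 m/s.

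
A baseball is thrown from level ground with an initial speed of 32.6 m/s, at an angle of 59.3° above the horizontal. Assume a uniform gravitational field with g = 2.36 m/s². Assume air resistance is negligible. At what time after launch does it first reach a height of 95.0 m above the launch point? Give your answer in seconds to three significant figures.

4.09 s

Resolve: vₓ = 32.60 cos 59.3° = 16.64 m/s and v_y0 = 32.60 sin 59.3° = 28.03 m/s.
Set y = v_y0 t − ½ g t² = 95.0: 1.180 t² − 28.03 t + 95.0 = 0.
Quadratic formula: t = (28.03 ± √337.35) / 2.36 = (28.03 ± 18.37) / 2.36 → t = 4.095 s or 19.66 s.
The first (ascending) time is 4.095 s.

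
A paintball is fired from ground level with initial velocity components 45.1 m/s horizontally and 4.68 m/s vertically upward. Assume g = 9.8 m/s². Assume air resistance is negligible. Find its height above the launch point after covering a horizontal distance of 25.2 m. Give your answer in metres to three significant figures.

Time to reach x = 25.2 m: t = x/vₓ = 25.2/45.10 = 0.5588 s.
Height: y = v_y0 t − ½ g t² = 4.680 × 0.5588 − 4.900 × 0.5588² = 2.615 − 1.530 = 1.085 m.

1.09 m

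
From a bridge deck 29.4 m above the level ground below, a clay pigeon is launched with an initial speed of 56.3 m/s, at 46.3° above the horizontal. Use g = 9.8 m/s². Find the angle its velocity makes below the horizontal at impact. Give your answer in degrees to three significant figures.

Components: vₓ = 56.30 cos 46.3° = 38.90 m/s, v_y0 = 56.30 sin 46.3° = 40.70 m/s.
With up positive and y = 0 at the ground: y(t) = 29.4 + (40.70) t − 4.900 t². Setting y = 0 and taking the positive root: t = [40.70 + √(40.70² + 2·9.80·29.4)] / 9.80 = (40.70 + 47.25) / 9.80 = 8.975 s.
At impact: v_y = v_y0 − g t = −47.25 m/s; vₓ = 38.90 m/s.
Angle below horizontal: arctan(|v_y|/vₓ) = arctan(47.25/38.90) = 50.54°.

50.5°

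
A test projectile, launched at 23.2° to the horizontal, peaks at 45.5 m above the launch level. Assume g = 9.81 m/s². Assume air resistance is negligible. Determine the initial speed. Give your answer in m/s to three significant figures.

At the peak v_y = 0, so v_y0 = √(2gH) = √(2 × 9.81 × 45.5) = 29.88 m/s.
v_y0 = v₀ sin θ ⇒ v₀ = 29.88 / sin 23.2° = 75.84 m/s.

75.8 m/s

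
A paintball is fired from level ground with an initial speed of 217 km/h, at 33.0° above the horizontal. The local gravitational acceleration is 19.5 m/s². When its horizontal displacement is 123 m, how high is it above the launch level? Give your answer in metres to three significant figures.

22.2 m

Convert: 217 km/h = 217/3.6 = 60.28 m/s.
vₓ = 60.28 cos 33.0° = 50.55 m/s; v_y0 = 60.28 sin 33.0° = 32.83 m/s.
Time to reach x = 123 m: t = x/vₓ = 123/50.55 = 2.433 s.
Height: y = v_y0 t − ½ g t² = 32.83 × 2.433 − 9.750 × 2.433² = 79.88 − 57.72 = 22.16 m.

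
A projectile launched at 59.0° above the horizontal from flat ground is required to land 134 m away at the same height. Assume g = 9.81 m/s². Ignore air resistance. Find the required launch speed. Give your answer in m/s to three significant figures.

38.6 m/s

From R = (v₀² / g) sin 2θ: v₀ = √(gR / sin 2θ).
v₀ = √(9.81 × 134 / sin 118.0°) = √(1315 / 0.8829) = √1488.8 = 38.59 m/s.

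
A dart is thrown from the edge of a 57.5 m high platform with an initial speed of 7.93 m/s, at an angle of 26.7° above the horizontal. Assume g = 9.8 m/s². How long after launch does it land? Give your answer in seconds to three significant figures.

3.81 s

vₓ = 7.930 cos 26.7° = 7.084 m/s; v_y0 = 7.930 sin 26.7° = 3.563 m/s.
With up positive and y = 0 at the ground: y(t) = 57.5 + (3.563) t − 4.900 t². Setting y = 0 and taking the positive root: t = [3.563 + √(3.563² + 2·9.80·57.5)] / 9.80 = (3.563 + 33.76) / 9.80 = 3.808 s.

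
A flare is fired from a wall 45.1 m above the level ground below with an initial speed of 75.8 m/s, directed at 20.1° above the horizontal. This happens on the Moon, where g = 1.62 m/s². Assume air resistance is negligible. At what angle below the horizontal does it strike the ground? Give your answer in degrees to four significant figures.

21.97°

Resolve: vₓ = 75.80 cos 20.1° = 71.18 m/s and v_y0 = 75.80 sin 20.1° = 26.05 m/s.
With up positive and y = 0 at the ground: y(t) = 45.1 + (26.05) t − 0.8100 t². Setting y = 0 and taking the positive root: t = [26.05 + √(26.05² + 2·1.62·45.1)] / 1.62 = (26.05 + 28.72) / 1.62 = 33.81 s.
At impact: v_y = v_y0 − g t = −28.72 m/s; vₓ = 71.18 m/s.
Angle below horizontal: arctan(|v_y|/vₓ) = arctan(28.72/71.18) = 21.97°.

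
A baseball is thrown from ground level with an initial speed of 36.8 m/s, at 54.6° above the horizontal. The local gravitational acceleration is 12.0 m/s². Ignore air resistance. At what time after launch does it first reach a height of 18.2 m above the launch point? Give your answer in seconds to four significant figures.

vₓ = 36.80 cos 54.6° = 21.32 m/s; v_y0 = 36.80 sin 54.6° = 30.00 m/s.
Set y = v_y0 t − ½ g t² = 18.2: 6.000 t² − 30.00 t + 18.2 = 0.
Quadratic formula: t = (30.00 ± √463.00) / 12.0 = (30.00 ± 21.52) / 12.0 → t = 0.7066 s or 4.293 s.
The first (ascending) time is 0.7066 s.

0.7066 s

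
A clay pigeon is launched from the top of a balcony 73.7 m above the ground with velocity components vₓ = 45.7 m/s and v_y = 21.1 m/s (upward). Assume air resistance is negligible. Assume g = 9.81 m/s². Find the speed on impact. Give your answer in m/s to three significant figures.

With up positive and y = 0 at the ground: y(t) = 73.7 + (21.10) t − 4.905 t². Setting y = 0 and taking the positive root: t = [21.10 + √(21.10² + 2·9.81·73.7)] / 9.81 = (21.10 + 43.49) / 9.81 = 6.584 s.
Vertical velocity at impact: v_y = v_y0 − g t = 21.10 − 9.81 × 6.584 = −43.49 m/s.
Speed: |v| = √(vₓ² + v_y²) = √(45.70² + 43.49²) = 63.08 m/s.

63.1 m/s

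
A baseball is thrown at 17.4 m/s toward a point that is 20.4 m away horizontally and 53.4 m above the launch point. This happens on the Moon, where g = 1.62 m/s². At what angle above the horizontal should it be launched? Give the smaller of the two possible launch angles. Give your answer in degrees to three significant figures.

Trajectory: y = x tanθ − g x² (1 + tan²θ)/(2v₀²). With x = 20.4, y = 53.4, v₀ = 17.4, g = 1.62:
1.113 tan²θ − 20.4 tanθ + (54.51) = 0.
tanθ = [20.4 ± √(20.4² − 4 × 1.113 × (54.51))] / (2 × 1.113) = (20.4 ± 13.17) / 2.227, giving tanθ = 3.248 or 15.07.
θ = 72.89° or 86.20°; the smaller is 72.89°.

72.9°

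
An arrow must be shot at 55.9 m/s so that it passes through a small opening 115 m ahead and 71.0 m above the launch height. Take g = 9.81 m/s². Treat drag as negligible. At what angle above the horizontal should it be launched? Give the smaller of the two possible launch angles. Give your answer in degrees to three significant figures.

Trajectory: y = x tanθ − g x² (1 + tan²θ)/(2v₀²). With x = 115, y = 71.0, v₀ = 55.9, g = 9.81:
20.76 tan²θ − 115 tanθ + (91.76) = 0.
tanθ = [115 ± √(115² − 4 × 20.76 × (91.76))] / (2 × 20.76) = (115 ± 74.87) / 41.52, giving tanθ = 0.9665 or 4.573.
θ = 44.03° or 77.67°; the smaller is 44.03°.

44.0°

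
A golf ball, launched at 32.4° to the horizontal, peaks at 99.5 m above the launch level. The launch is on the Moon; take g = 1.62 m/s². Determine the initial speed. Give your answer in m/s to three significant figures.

At the peak v_y = 0, so v_y0 = √(2gH) = √(2 × 1.62 × 99.5) = 17.95 m/s.
v_y0 = v₀ sin θ ⇒ v₀ = 17.95 / sin 32.4° = 33.51 m/s.

33.5 m/s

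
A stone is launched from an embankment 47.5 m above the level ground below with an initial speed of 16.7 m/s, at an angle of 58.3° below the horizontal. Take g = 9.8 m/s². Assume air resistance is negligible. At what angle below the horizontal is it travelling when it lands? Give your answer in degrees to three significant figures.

Components: vₓ = 16.70 cos 58.3° = 8.775 m/s, v_y0 = −14.21 m/s (downward).
With up positive and y = 0 at the ground: y(t) = 47.5 + (−14.21) t − 4.900 t². Setting y = 0 and taking the positive root: t = [−14.21 + √(14.21² + 2·9.80·47.5)] / 9.80 = (−14.21 + 33.66) / 9.80 = 1.985 s.
At impact: v_y = v_y0 − g t = −33.66 m/s; vₓ = 8.775 m/s.
Angle below horizontal: arctan(|v_y|/vₓ) = arctan(33.66/8.775) = 75.39°.

75.4°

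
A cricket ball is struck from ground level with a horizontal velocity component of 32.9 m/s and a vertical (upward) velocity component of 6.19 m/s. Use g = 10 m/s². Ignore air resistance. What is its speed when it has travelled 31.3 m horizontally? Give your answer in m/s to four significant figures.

33.07 m/s

At x = 31.3 m, t = x/vₓ = 31.3/32.90 = 0.9514 s.
Vertical velocity there: v_y = v_y0 − g t = 6.190 − 10.0 × 0.9514 = −3.324 m/s.
Speed: √(vₓ² + v_y²) = √(32.90² + 3.324²) = 33.07 m/s.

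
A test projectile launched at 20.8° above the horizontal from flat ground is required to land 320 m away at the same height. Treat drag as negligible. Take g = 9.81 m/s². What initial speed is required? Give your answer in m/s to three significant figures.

68.8 m/s

On level ground R = v₀² sin 2θ / g ⇒ v₀ = √(gR / sin 2θ).
v₀ = √(9.81 × 320 / sin 41.60°) = √(3139 / 0.6639) = √4728.2 = 68.76 m/s.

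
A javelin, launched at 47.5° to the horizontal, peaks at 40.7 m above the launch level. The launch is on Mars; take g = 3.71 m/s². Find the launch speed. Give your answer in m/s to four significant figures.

23.57 m/s

At the peak v_y = 0, so v_y0 = √(2gH) = √(2 × 3.71 × 40.7) = 17.38 m/s.
v_y0 = v₀ sin θ ⇒ v₀ = 17.38 / sin 47.5° = 23.57 m/s.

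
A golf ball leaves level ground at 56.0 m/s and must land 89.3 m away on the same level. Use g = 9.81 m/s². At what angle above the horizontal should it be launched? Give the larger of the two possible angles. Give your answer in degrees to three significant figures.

Level-ground range R = v₀² sin(2θ)/g ⇒ sin(2θ) = gR/v₀² = 9.81 × 89.3 / 56.0² = 0.2793.
2θ = 16.22° or 180° − 16.22° = 163.8°, so θ = 8.111° or 81.89°.
The larger angle is 81.89°.

81.9°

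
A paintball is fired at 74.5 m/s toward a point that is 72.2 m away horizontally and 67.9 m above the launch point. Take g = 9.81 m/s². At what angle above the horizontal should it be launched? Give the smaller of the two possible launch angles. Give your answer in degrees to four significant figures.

47.16°

Trajectory: y = x tanθ − g x² (1 + tan²θ)/(2v₀²). With x = 72.2, y = 67.9, v₀ = 74.5, g = 9.81:
4.607 tan²θ − 72.2 tanθ + (72.51) = 0.
tanθ = [72.2 ± √(72.2² − 4 × 4.607 × (72.51))] / (2 × 4.607) = (72.2 ± 62.26) / 9.214, giving tanθ = 1.078 or 14.59.
θ = 47.16° or 86.08°; the smaller is 47.16°.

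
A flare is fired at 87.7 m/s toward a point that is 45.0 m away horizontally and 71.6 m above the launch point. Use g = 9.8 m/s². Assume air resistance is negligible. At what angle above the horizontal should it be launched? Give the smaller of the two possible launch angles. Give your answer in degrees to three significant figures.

59.6°

Trajectory: y = x tanθ − g x² (1 + tan²θ)/(2v₀²). With x = 45.0, y = 71.6, v₀ = 87.7, g = 9.80:
1.290 tan²θ − 45.0 tanθ + (72.89) = 0.
tanθ = [45.0 ± √(45.0² − 4 × 1.290 × (72.89))] / (2 × 1.290) = (45.0 ± 40.61) / 2.580, giving tanθ = 1.703 or 33.18.
θ = 59.58° or 88.27°; the smaller is 59.58°.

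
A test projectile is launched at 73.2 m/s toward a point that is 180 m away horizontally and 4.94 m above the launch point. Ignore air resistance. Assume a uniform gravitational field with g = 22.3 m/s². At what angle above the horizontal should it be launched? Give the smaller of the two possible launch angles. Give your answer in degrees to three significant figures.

Trajectory: y = x tanθ − g x² (1 + tan²θ)/(2v₀²). With x = 180, y = 4.94, v₀ = 73.2, g = 22.3:
67.42 tan²θ − 180 tanθ + (72.36) = 0.
tanθ = [180 ± √(180² − 4 × 67.42 × (72.36))] / (2 × 67.42) = (180 ± 113.5) / 134.8, giving tanθ = 0.4931 or 2.177.
θ = 26.25° or 65.33°; the smaller is 26.25°.

26.2°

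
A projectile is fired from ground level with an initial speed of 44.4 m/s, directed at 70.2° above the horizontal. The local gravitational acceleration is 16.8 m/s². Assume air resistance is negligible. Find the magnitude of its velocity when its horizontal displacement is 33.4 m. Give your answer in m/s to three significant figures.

Components: vₓ = 44.40 cos 70.2° = 15.04 m/s, v_y0 = 44.40 sin 70.2° = 41.78 m/s.
x = vₓ t ⇒ t = 33.4/15.04 = 2.221 s.
Vertical velocity there: v_y = v_y0 − g t = 41.78 − 16.8 × 2.221 = 4.467 m/s.
Speed: √(vₓ² + v_y²) = √(15.04² + 4.467²) = 15.69 m/s.

15.7 m/s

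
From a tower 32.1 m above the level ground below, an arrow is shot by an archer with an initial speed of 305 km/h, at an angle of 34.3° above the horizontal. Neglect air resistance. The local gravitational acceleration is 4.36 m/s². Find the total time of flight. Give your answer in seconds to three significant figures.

22.6 s

Convert: 305 km/h = 305/3.6 = 84.72 m/s.
Horizontal component vₓ = 84.72 cos 34.3° = 69.99 m/s; vertical v_y0 = 84.72 sin 34.3° = 47.74 m/s.
Vertical motion (up positive, ground at y = 0): 2.180 t² − (47.74) t − 32.1 = 0, so t = (47.74 + √(47.74² + 2·4.36·32.1)) / 4.36 = (47.74 + 50.59) / 4.36 = 22.55 s.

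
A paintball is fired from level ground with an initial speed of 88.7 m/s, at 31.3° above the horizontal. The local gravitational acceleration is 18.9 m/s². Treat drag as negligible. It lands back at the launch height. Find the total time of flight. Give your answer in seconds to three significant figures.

Resolve: vₓ = 88.70 cos 31.3° = 75.79 m/s and v_y0 = 88.70 sin 31.3° = 46.08 m/s.
It returns to y = 0 when t = 2 v_y0 / g = 2(46.08)/18.9 = 4.876 s.

4.88 s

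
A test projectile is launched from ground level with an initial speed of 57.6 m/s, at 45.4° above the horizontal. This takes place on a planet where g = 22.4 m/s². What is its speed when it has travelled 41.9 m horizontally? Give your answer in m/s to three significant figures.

44.2 m/s

Components: vₓ = 57.60 cos 45.4° = 40.44 m/s, v_y0 = 57.60 sin 45.4° = 41.01 m/s.
Time to reach x = 41.9 m: t = x/vₓ = 41.9/40.44 = 1.036 s.
Vertical velocity there: v_y = v_y0 − g t = 41.01 − 22.4 × 1.036 = 17.81 m/s.
Speed: √(vₓ² + v_y²) = √(40.44² + 17.81²) = 44.19 m/s.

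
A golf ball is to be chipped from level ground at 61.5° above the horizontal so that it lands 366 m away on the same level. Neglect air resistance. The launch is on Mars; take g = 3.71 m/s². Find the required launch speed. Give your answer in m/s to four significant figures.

From R = (v₀² / g) sin 2θ: v₀ = √(gR / sin 2θ).
v₀ = √(3.71 × 366 / sin 123.0°) = √(1358 / 0.8387) = √1619.1 = 40.24 m/s.

40.24 m/s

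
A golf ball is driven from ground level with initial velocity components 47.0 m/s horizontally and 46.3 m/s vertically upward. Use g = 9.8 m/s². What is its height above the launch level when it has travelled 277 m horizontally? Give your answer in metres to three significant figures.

103 m

x = vₓ t ⇒ t = 277/47.00 = 5.894 s.
Height: y = v_y0 t − ½ g t² = 46.30 × 5.894 − 4.900 × 5.894² = 272.9 − 170.2 = 102.7 m.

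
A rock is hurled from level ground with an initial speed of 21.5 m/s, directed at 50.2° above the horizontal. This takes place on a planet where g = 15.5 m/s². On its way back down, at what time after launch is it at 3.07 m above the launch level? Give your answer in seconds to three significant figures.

1.93 s

vₓ = 21.50 cos 50.2° = 13.76 m/s; v_y0 = 21.50 sin 50.2° = 16.52 m/s.
Height y(t) = 16.52 t − 7.750 t² = 3.07 gives 7.750 t² − 16.52 t + 3.07 = 0.
Quadratic formula: t = (16.52 ± √177.68) / 15.5 = (16.52 ± 13.33) / 15.5 → t = 0.2057 s or 1.926 s.
The descending-branch root is 1.926 s.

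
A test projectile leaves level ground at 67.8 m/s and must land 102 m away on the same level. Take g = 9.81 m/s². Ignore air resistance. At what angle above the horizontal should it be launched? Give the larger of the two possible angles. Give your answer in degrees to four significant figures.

R = v₀² sin 2θ / g gives sin 2θ = gR/v₀² = 9.81·102/67.8² = 0.2177.
2θ = 12.57° or 180° − 12.57° = 167.4°, so θ = 6.286° or 83.71°.
The larger angle is 83.71°.

83.71°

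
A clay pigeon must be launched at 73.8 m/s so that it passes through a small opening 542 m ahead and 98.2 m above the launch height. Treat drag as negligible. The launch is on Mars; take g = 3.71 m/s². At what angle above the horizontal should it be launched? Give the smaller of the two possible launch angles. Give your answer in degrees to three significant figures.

21.5°

Trajectory: y = x tanθ − g x² (1 + tan²θ)/(2v₀²). With x = 542, y = 98.2, v₀ = 73.8, g = 3.71:
100.1 tan²θ − 542 tanθ + (198.3) = 0.
tanθ = [542 ± √(542² − 4 × 100.1 × (198.3))] / (2 × 100.1) = (542 ± 463.1) / 200.1, giving tanθ = 0.3945 or 5.023.
θ = 21.53° or 78.74°; the smaller is 21.53°.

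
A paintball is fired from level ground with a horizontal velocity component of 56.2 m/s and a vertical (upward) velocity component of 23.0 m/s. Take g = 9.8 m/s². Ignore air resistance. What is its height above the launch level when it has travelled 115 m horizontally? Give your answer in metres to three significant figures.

26.5 m

At x = 115 m, t = x/vₓ = 115/56.20 = 2.046 s.
Height: y = v_y0 t − ½ g t² = 23.00 × 2.046 − 4.900 × 2.046² = 47.06 − 20.52 = 26.55 m.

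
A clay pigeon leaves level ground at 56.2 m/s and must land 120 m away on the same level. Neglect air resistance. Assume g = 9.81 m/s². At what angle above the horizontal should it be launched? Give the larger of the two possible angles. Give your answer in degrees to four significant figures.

79.06°

From R = (v₀²/g) sin 2θ: sin 2θ = 9.81 × 120 / 3158.4 = 0.3727.
2θ = 21.88° or 180° − 21.88° = 158.1°, so θ = 10.94° or 79.06°.
The larger angle is 79.06°.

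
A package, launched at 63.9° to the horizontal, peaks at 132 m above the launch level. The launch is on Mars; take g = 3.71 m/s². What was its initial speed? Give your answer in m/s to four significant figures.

34.85 m/s

At the peak v_y = 0, so v_y0 = √(2gH) = √(2 × 3.71 × 132) = 31.30 m/s.
v_y0 = v₀ sin θ ⇒ v₀ = 31.30 / sin 63.9° = 34.85 m/s.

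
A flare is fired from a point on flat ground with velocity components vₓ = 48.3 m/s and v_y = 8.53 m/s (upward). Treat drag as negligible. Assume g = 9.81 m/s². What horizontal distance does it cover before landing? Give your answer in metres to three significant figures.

Time aloft: T = 2 v_y0 / g = 2 × 8.530 / 9.81 = 1.739 s.
Horizontal distance R = vₓ T = 48.30 × 1.739 = 84.00 m.

84.0 m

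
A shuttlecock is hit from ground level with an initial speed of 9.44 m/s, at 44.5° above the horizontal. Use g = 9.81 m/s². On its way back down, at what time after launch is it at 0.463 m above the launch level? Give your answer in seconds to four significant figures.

Resolve: vₓ = 9.440 cos 44.5° = 6.733 m/s and v_y0 = 9.440 sin 44.5° = 6.617 m/s.
Set y = v_y0 t − ½ g t² = 0.463: 4.905 t² − 6.617 t + 0.463 = 0.
Quadratic formula: t = (6.617 ± √34.695) / 9.81 = (6.617 ± 5.890) / 9.81 → t = 0.07404 s or 1.275 s.
The descending-branch root is 1.275 s.

1.275 s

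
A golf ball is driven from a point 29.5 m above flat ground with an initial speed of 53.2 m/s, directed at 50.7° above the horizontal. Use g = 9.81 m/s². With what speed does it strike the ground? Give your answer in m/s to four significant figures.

vₓ = 53.20 cos 50.7° = 33.70 m/s; v_y0 = 53.20 sin 50.7° = 41.17 m/s.
Vertical motion (up positive, ground at y = 0): 4.905 t² − (41.17) t − 29.5 = 0, so t = (41.17 + √(41.17² + 2·9.81·29.5)) / 9.81 = (41.17 + 47.68) / 9.81 = 9.057 s.
Vertical velocity at impact: v_y = v_y0 − g t = 41.17 − 9.81 × 9.057 = −47.68 m/s.
Speed: |v| = √(vₓ² + v_y²) = √(33.70² + 47.68²) = 58.39 m/s.

58.39 m/s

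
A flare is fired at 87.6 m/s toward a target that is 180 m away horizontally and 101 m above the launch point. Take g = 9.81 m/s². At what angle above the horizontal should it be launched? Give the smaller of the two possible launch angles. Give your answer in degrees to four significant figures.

Trajectory: y = x tanθ − g x² (1 + tan²θ)/(2v₀²). With x = 180, y = 101, v₀ = 87.6, g = 9.81:
20.71 tan²θ − 180 tanθ + (121.7) = 0.
tanθ = [180 ± √(180² − 4 × 20.71 × (121.7))] / (2 × 20.71) = (180 ± 149.4) / 41.42, giving tanθ = 0.7390 or 7.953.
θ = 36.46° or 82.83°; the smaller is 36.46°.

36.46°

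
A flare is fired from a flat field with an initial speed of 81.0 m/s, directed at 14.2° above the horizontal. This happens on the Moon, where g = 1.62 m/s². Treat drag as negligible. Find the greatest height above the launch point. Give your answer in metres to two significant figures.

Resolve: vₓ = 81.00 cos 14.2° = 78.53 m/s and v_y0 = 81.00 sin 14.2° = 19.87 m/s.
Maximum height: H = v_y0² / (2g) = 19.87² / (2 × 1.62) = 121.9 m.

120 m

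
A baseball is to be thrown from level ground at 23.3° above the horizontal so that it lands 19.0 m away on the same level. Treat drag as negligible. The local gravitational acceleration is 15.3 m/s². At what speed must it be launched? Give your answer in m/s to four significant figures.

On level ground R = v₀² sin 2θ / g ⇒ v₀ = √(gR / sin 2θ).
v₀ = √(15.3 × 19.0 / sin 46.60°) = √(290.7 / 0.7266) = √400.10 = 20.00 m/s.

20.00 m/s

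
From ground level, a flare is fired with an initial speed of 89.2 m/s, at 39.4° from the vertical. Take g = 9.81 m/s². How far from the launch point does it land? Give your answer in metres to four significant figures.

Components: vₓ = 89.20 sin 39.4° = 56.62 m/s, v_y0 = 89.20 cos 39.4° = 68.93 m/s.
Flight time T = 2 v_y0 / g = 14.05 s.
Horizontal distance R = vₓ T = 56.62 × 14.05 = 795.6 m.

795.6 m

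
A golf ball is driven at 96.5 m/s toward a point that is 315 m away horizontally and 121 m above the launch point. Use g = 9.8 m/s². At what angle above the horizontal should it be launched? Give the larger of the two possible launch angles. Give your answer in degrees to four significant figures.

79.55°

Trajectory: y = x tanθ − g x² (1 + tan²θ)/(2v₀²). With x = 315, y = 121, v₀ = 96.5, g = 9.80:
52.21 tan²θ − 315 tanθ + (173.2) = 0.
tanθ = [315 ± √(315² − 4 × 52.21 × (173.2))] / (2 × 52.21) = (315 ± 251.1) / 104.4, giving tanθ = 0.6119 or 5.421.
θ = 31.46° or 79.55°; the larger is 79.55°.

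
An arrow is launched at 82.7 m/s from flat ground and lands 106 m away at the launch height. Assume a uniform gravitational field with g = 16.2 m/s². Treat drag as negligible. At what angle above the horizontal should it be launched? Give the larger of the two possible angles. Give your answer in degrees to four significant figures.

82.73°

From R = (v₀²/g) sin 2θ: sin 2θ = 16.2 × 106 / 6839.3 = 0.2511.
2θ = 14.54° or 180° − 14.54° = 165.5°, so θ = 7.271° or 82.73°.
The larger angle is 82.73°.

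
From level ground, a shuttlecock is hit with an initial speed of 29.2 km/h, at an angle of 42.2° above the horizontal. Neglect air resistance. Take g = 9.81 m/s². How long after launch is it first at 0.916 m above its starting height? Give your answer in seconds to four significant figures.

Convert: 29.2 km/h = 29.2/3.6 = 8.111 m/s.
Horizontal component vₓ = 8.111 cos 42.2° = 6.009 m/s; vertical v_y0 = 8.111 sin 42.2° = 5.448 m/s.
Height y(t) = 5.448 t − 4.905 t² = 0.916 gives 4.905 t² − 5.448 t + 0.916 = 0.
Quadratic formula: t = (5.448 ± √11.713) / 9.81 = (5.448 ± 3.422) / 9.81 → t = 0.2065 s or 0.9043 s.
The first (ascending) time is 0.2065 s.

0.2065 s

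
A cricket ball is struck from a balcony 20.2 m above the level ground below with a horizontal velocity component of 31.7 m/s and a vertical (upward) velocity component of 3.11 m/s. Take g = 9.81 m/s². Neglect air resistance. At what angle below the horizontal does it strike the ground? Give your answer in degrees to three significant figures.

The projectile lands when y = 20.2 + (3.110) t − ½·9.81·t² = 0. Positive root: t = (3.110 + √(3.110² + 2·9.81·20.2)) / 9.81 = (3.110 + 20.15) / 9.81 = 2.371 s.
At impact: v_y = v_y0 − g t = −20.15 m/s; vₓ = 31.70 m/s.
Angle below horizontal: arctan(|v_y|/vₓ) = arctan(20.15/31.70) = 32.44°.

32.4°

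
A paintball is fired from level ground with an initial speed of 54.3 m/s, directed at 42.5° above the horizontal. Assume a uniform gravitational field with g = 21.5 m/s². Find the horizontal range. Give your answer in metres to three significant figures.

Resolve: vₓ = 54.30 cos 42.5° = 40.03 m/s and v_y0 = 54.30 sin 42.5° = 36.68 m/s.
Flight time T = 2 v_y0 / g = 3.413 s.
Range: R = vₓ T = 40.03 × 3.413 = 136.6 m.

137 m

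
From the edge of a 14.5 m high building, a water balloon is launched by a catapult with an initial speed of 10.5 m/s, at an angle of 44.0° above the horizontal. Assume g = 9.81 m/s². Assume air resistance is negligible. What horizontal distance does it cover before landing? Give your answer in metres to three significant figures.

19.8 m

vₓ = 10.50 cos 44.0° = 7.553 m/s; v_y0 = 10.50 sin 44.0° = 7.294 m/s.
The projectile lands when y = 14.5 + (7.294) t − ½·9.81·t² = 0. Positive root: t = (7.294 + √(7.294² + 2·9.81·14.5)) / 9.81 = (7.294 + 18.38) / 9.81 = 2.617 s.
Horizontal distance: R = vₓ t = 7.553 × 2.617 = 19.76 m.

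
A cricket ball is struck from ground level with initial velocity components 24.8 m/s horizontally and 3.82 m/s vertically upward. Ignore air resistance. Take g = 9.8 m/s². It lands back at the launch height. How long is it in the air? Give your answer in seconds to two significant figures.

Landing at launch height ⇒ T = 2 v_y0 / g = 2 × 3.820 / 9.80 = 0.7796 s.

0.78 s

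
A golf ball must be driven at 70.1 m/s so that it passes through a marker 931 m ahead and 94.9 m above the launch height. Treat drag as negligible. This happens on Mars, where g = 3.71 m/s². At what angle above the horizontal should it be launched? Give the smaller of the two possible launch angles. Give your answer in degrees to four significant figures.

29.51°

Trajectory: y = x tanθ − g x² (1 + tan²θ)/(2v₀²). With x = 931, y = 94.9, v₀ = 70.1, g = 3.71:
327.2 tan²θ − 931 tanθ + (422.1) = 0.
tanθ = [931 ± √(931² − 4 × 327.2 × (422.1))] / (2 × 327.2) = (931 ± 560.7) / 654.4, giving tanθ = 0.5659 or 2.279.
θ = 29.51° or 66.31°; the smaller is 29.51°.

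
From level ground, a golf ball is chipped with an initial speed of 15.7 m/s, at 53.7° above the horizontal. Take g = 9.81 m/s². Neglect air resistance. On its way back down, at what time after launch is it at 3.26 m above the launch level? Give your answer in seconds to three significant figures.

2.29 s

Resolve: vₓ = 15.70 cos 53.7° = 9.295 m/s and v_y0 = 15.70 sin 53.7° = 12.65 m/s.
Set y = v_y0 t − ½ g t² = 3.26: 4.905 t² − 12.65 t + 3.26 = 0.
Quadratic formula: t = (12.65 ± √96.139) / 9.81 = (12.65 ± 9.805) / 9.81 → t = 0.2903 s or 2.289 s.
The descending-branch root is 2.289 s.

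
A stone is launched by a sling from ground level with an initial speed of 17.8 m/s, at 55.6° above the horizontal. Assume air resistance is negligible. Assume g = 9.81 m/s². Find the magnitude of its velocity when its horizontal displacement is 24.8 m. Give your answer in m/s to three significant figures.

13.8 m/s

vₓ = 17.80 cos 55.6° = 10.06 m/s; v_y0 = 17.80 sin 55.6° = 14.69 m/s.
Time to reach x = 24.8 m: t = x/vₓ = 24.8/10.06 = 2.466 s.
Vertical velocity there: v_y = v_y0 − g t = 14.69 − 9.81 × 2.466 = −9.505 m/s.
Speed: √(vₓ² + v_y²) = √(10.06² + 9.505²) = 13.84 m/s.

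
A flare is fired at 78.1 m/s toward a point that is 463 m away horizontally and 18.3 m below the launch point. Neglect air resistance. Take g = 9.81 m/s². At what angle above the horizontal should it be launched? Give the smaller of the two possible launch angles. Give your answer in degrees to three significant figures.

Trajectory: y = x tanθ − g x² (1 + tan²θ)/(2v₀²). With x = 463, y = −18.3, v₀ = 78.1, g = 9.81:
172.4 tan²θ − 463 tanθ + (154.1) = 0.
tanθ = [463 ± √(463² − 4 × 172.4 × (154.1))] / (2 × 172.4) = (463 ± 328.8) / 344.8, giving tanθ = 0.3892 or 2.297.
θ = 21.27° or 66.47°; the smaller is 21.27°.

21.3°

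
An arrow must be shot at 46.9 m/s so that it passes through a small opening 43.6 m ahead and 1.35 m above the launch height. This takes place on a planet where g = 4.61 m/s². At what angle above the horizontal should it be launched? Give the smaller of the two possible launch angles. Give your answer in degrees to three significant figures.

4.40°

Trajectory: y = x tanθ − g x² (1 + tan²θ)/(2v₀²). With x = 43.6, y = 1.35, v₀ = 46.9, g = 4.61:
1.992 tan²θ − 43.6 tanθ + (3.342) = 0.
tanθ = [43.6 ± √(43.6² − 4 × 1.992 × (3.342))] / (2 × 1.992) = (43.6 ± 43.29) / 3.984, giving tanθ = 0.07692 or 21.81.
θ = 4.399° or 87.37°; the smaller is 4.399°.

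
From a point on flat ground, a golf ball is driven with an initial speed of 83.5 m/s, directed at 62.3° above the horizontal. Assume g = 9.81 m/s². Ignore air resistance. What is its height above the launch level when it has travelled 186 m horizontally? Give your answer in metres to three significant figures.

242 m

Components: vₓ = 83.50 cos 62.3° = 38.81 m/s, v_y0 = 83.50 sin 62.3° = 73.93 m/s.
Time to reach x = 186 m: t = x/vₓ = 186/38.81 = 4.792 s.
Height: y = v_y0 t − ½ g t² = 73.93 × 4.792 − 4.905 × 4.792² = 354.3 − 112.6 = 241.6 m.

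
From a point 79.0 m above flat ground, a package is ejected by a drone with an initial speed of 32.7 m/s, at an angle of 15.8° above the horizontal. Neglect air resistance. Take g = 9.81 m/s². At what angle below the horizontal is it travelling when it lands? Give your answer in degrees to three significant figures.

vₓ = 32.70 cos 15.8° = 31.46 m/s; v_y0 = 32.70 sin 15.8° = 8.904 m/s.
Vertical motion (up positive, ground at y = 0): 4.905 t² − (8.904) t − 79.0 = 0, so t = (8.904 + √(8.904² + 2·9.81·79.0)) / 9.81 = (8.904 + 40.36) / 9.81 = 5.022 s.
At impact: v_y = v_y0 − g t = −40.36 m/s; vₓ = 31.46 m/s.
Angle below horizontal: arctan(|v_y|/vₓ) = arctan(40.36/31.46) = 52.06°.

52.1°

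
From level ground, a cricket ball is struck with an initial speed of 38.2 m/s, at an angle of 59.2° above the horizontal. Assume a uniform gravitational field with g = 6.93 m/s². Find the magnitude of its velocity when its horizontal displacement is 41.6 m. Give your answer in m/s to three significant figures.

vₓ = 38.20 cos 59.2° = 19.56 m/s; v_y0 = 38.20 sin 59.2° = 32.81 m/s.
x = vₓ t ⇒ t = 41.6/19.56 = 2.127 s.
Vertical velocity there: v_y = v_y0 − g t = 32.81 − 6.93 × 2.127 = 18.07 m/s.
Speed: √(vₓ² + v_y²) = √(19.56² + 18.07²) = 26.63 m/s.

26.6 m/s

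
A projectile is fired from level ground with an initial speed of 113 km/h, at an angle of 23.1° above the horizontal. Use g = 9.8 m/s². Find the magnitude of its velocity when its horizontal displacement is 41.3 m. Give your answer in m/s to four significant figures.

28.92 m/s

Convert: 113 km/h = 113/3.6 = 31.39 m/s.
Horizontal component vₓ = 31.39 cos 23.1° = 28.87 m/s; vertical v_y0 = 31.39 sin 23.1° = 12.32 m/s.
x = vₓ t ⇒ t = 41.3/28.87 = 1.430 s.
Vertical velocity there: v_y = v_y0 − g t = 12.32 − 9.80 × 1.430 = −1.703 m/s.
Speed: √(vₓ² + v_y²) = √(28.87² + 1.703²) = 28.92 m/s.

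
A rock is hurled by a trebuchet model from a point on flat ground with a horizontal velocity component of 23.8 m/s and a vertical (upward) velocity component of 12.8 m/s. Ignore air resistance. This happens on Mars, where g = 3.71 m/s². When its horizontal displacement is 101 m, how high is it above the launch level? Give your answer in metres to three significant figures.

20.9 m

Time to reach x = 101 m: t = x/vₓ = 101/23.80 = 4.244 s.
Height: y = v_y0 t − ½ g t² = 12.80 × 4.244 − 1.855 × 4.244² = 54.32 − 33.41 = 20.91 m.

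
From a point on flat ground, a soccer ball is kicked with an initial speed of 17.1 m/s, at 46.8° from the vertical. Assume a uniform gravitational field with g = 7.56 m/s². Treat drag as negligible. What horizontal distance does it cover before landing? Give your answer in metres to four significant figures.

Horizontal component vₓ = 17.10 sin 46.8° = 12.47 m/s; vertical v_y0 = 17.10 cos 46.8° = 11.71 m/s.
Flight time T = 2 v_y0 / g = 3.097 s.
Range: R = vₓ T = 12.47 × 3.097 = 38.60 m.

38.60 m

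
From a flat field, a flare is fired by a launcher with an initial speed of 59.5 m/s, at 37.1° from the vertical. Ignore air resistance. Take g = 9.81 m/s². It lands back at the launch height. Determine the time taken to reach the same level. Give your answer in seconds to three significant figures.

Resolve: vₓ = 59.50 sin 37.1° = 35.89 m/s and v_y0 = 59.50 cos 37.1° = 47.46 m/s.
Time of flight on level ground: T = 2 v_y0 / g = 2 × 47.46 / 9.81 = 9.675 s.

9.68 s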